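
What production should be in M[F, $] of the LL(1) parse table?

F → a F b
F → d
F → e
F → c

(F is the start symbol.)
Empty (error entry)

To find M[F, $], we find productions for F where $ is in the predict set (PREDICT(N → α) = (FIRST(α) \ {ε}) ∪ (FOLLOW(N) if α ⇒* ε)).

F → a F b: PREDICT = { 'a' }
F → d: PREDICT = { 'd' }
F → e: PREDICT = { 'e' }
F → c: PREDICT = { 'c' }

M[F, $] is empty (no production applies)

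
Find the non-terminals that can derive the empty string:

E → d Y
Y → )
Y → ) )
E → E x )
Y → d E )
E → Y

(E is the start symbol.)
There are no ε-productions, so no non-terminal can derive ε.
No non-terminals are nullable.

Answer: None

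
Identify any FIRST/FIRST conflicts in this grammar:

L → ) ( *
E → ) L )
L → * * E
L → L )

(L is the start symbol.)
Yes. L → ')' '(' '*' / L → L ')' on { ')' }; L → '*' '*' E / L → L ')' on { '*' }

FIRST sets of the non-terminals at (or reachable through a nullable prefix from) the front of some alternative:
  FIRST(L) = { ')', '*' }

Productions for L:
  L → ) ( *: FIRST = { ')' }
  L → * * E: FIRST = { '*' }
  L → L ): FIRST = { ')', '*' }
E has only one production, so no FIRST/FIRST conflict is possible there.

Conflict for L: L → ) ( * and L → L )
  Overlap: { ')' }
Conflict for L: L → * * E and L → L )
  Overlap: { '*' }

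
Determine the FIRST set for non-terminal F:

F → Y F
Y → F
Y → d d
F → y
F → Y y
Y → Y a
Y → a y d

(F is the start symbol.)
{ 'a', 'd', 'y' }

FIRST sets of the other non-terminals involved (by the same procedure, iterated to a fixed point):
  FIRST(Y) = { 'a', 'd', 'y' }

From F → Y F:
  - Y is a non-terminal: add FIRST(Y) \ {ε} = { 'a', 'd', 'y' }
    Y is not nullable, so stop
From F → y:
  - y is a terminal: add 'y' and stop
From F → Y y:
  - Y is a non-terminal: add FIRST(Y) \ {ε} = { 'a', 'd', 'y' }
    Y is not nullable, so stop

Collecting: FIRST(F) = { 'a', 'd', 'y' }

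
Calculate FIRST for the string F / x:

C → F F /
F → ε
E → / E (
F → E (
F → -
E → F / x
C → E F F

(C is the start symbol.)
{ '-', '/' }

FIRST sets of the non-terminals involved (from the grammar, by fixed-point iteration):
  FIRST(F) = { '-', '/', ε }

To compute FIRST(F / x), process the symbols left to right:
Symbol F is a non-terminal. Add FIRST(F) \ {ε} = { '-', '/' }
F is nullable (ε ∈ FIRST(F)), continue to the next symbol.
Symbol / is a terminal. Add '/' and stop.
FIRST(F / x) = { '-', '/' }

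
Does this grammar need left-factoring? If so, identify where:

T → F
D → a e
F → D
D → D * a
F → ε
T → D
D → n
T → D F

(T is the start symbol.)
Left-factoring is needed when two productions for the same non-terminal
share a common prefix on the right-hand side.

Productions for T:
  T → F
  T → D
  T → D F
Productions for D:
  D → a e
  D → D * a
  D → n
Productions for F:
  F → D
  F → ε

Found common prefix 'D' in productions for T

Answer: Yes, T has productions with common prefix 'D'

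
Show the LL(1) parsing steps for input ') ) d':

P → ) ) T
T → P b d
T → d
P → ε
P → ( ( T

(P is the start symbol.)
Stack is shown with the top on the left.

Stack    Input    Action
------------------------
P $      ) ) d $  output P → ) ) T
) ) T $  ) ) d $  match ')'
) T $    ) d $    match ')'
T $      d $      output T → d
d $      d $      match 'd'
$        $        accept

The string is accepted.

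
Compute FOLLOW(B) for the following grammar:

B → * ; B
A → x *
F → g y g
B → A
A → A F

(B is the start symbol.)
{ $ }

To compute FOLLOW(B), find every occurrence of B on a right-hand side N → α B β: add FIRST(β) \ {ε}, and if β is empty or nullable also add FOLLOW(N). Iterate to a fixed point.

B is the start symbol, so $ ∈ FOLLOW(B).
In B → * ; B: B is at the end; this adds FOLLOW(B) to itself — nothing new

Taking the union: FOLLOW(B) = { $ }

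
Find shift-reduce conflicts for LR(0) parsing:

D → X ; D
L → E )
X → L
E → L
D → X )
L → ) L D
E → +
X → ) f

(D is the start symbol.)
Yes — I12: [E → L .] vs [E → . +]

A shift-reduce conflict occurs when an LR(0) state has both:
  - a complete (reduce) item [A → α .] (dot at the end), and
  - a shift item [B → β . c γ] (dot before a terminal).

Augment with D' → D and build the canonical LR(0) collection (I0 = CLOSURE({[D' → . D]}), then GOTO on every symbol after a dot until no new states appear). It has 15 states:
  I0: { [D → . X )], [D → . X ; D], [D' → . D], [E → . +], [E → . L], [L → . ) L D], [L → . E )], [X → . ) f], [X → . L] }  — shift
  I1: { [E → . +], [E → . L], [L → ) . L D], [L → . ) L D], [L → . E )], [X → ) . f] }  — shift
  I2: { [E → + .] }  — reduce
  I3: { [D' → D .] }  — accept
  I4: { [L → E . )] }  — shift
  I5: { [E → L .], [X → L .] }  — 2 reduces
  I6: { [D → X . )], [D → X . ; D] }  — shift
  I7: { [D → X ) .] }  — reduce
  I8: { [D → . X )], [D → . X ; D], [D → X ; . D], [E → . +], [E → . L], [L → . ) L D], [L → . E )], [X → . ) f], [X → . L] }  — shift
  I9: { [D → X ; D .] }  — reduce
  I10: { [L → E ) .] }  — reduce
  I11: { [E → . +], [E → . L], [L → ) . L D], [L → . ) L D], [L → . E )] }  — shift
  I12: { [D → . X )], [D → . X ; D], [E → . +], [E → . L], [E → L .], [L → ) L . D], [L → . ) L D], [L → . E )], [X → . ) f], [X → . L] }  — shift, reduce
  I13: { [X → ) f .] }  — reduce
  I14: { [L → ) L D .] }  — reduce

I12 contains reduce item [E → L .] and shift items [E → . +], [L → . ) L D], [X → . ) f] — shift-reduce conflict.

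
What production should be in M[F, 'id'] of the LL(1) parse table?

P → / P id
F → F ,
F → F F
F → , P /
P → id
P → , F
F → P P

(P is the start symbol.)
F → F ,, F → F F, F → P P

To find M[F, 'id'], we find productions for F where 'id' is in the predict set (PREDICT(N → α) = (FIRST(α) \ {ε}) ∪ (FOLLOW(N) if α ⇒* ε)).

Relevant sets:
  FIRST(F) = { ',', '/', 'id' }
  FIRST(P) = { ',', '/', 'id' }

F → F ,: PREDICT = { ',', '/', 'id' }
  'id' is in predict set, so this production goes in M[F, 'id']
F → F F: PREDICT = { ',', '/', 'id' }
  'id' is in predict set, so this production goes in M[F, 'id']
F → , P /: PREDICT = { ',' }
F → P P: PREDICT = { ',', '/', 'id' }
  'id' is in predict set, so this production goes in M[F, 'id']

M[F, 'id'] = F → F ,, F → F F, F → P P  (a multiply-defined cell — the grammar is not LL(1))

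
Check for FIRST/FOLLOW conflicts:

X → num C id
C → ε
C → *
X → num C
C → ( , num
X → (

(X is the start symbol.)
No FIRST/FOLLOW conflicts.

Nullable non-terminals: C.

C: nullable alternative(s) C → ε; FOLLOW(C) = { $, 'id' }
  C → ε: FIRST \ {ε} = { } — this is the only nullable alternative, skip
  C → *: FIRST \ {ε} = { '*' } — disjoint from FOLLOW(C)
  C → ( , num: FIRST \ {ε} = { '(' } — disjoint from FOLLOW(C)

X has no nullable alternative, so no FIRST/FOLLOW check is needed there.

No FIRST/FOLLOW conflicts found.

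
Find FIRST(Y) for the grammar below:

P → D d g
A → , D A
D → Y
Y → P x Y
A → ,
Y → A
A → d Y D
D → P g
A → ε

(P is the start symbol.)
{ ',', 'd', ε }

FIRST sets of the other non-terminals involved (by the same procedure, iterated to a fixed point):
  FIRST(P) = { ',', 'd' }
  FIRST(A) = { ',', 'd', ε }

From Y → P x Y:
  - P is a non-terminal: add FIRST(P) \ {ε} = { ',', 'd' }
    P is not nullable, so stop
From Y → A:
  - A is a non-terminal: add FIRST(A) \ {ε} = { ',', 'd' }
    A is nullable and nothing follows, so the whole right-hand side can vanish: ε ∈ FIRST(Y)

Collecting: FIRST(Y) = { ',', 'd', ε }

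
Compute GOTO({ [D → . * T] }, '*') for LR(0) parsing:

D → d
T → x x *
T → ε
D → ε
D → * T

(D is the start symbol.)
{ [D → * . T], [T → . x x *], [T → .] }

GOTO(I, '*') = CLOSURE({ [A → αX.β] : [A → α.Xβ] ∈ I, X = '*' })

Items with dot before '*', with the dot advanced:
  [D → . * T] → [D → * . T]
Closure of the advanced items:
  [D → * . T] has the dot before T: add [T → . x x *], [T → .]

GOTO = { [D → * . T], [T → . x x *], [T → .] }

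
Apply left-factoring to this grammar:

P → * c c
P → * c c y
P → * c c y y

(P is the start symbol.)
P → * c c P'
P' → ε
P' → y P''
P'' → ε
P'' → y

Left-factoring transforms A → αβ₁ | αβ₂ into A → αA' and A' → β₁ | β₂
(α is the longest common prefix among the alternatives). Repeat until
no nonterminal has two alternatives with a common prefix.

Round 1: P has alternatives sharing prefix '* c c'. Introduce P': P → * c c P'
  Add: P' → ε
  Add: P' → y
  Add: P' → y y

Round 2: P' has alternatives sharing prefix 'y'. Introduce P'': P' → y P''
  Add: P'' → ε
  Add: P'' → y

No remaining common prefixes — done.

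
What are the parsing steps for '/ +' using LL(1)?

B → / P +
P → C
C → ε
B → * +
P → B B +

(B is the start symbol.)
LL(1) parsing maintains a stack (initially the start symbol over $) and the input. At each step: if the stack top is a terminal, match it against the current input token; if it is a non-terminal N, replace it with the RHS of M[N, lookahead] (the unique production whose predict set contains the lookahead).

Stack is shown with the top on the left.

Stack    Input  Action
----------------------
B $      / + $  output B → / P +
/ P + $  / + $  match '/'
P + $    + $    output P → C
C + $    + $    output C → ε
+ $      + $    match '+'
$        $      accept

The string is accepted.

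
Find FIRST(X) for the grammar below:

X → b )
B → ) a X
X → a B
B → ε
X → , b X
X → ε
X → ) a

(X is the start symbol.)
{ ')', ',', 'a', 'b', ε }

To compute FIRST(X), examine every production with X on the left-hand side, reading each right-hand side left to right until a non-nullable symbol is reached.

From X → b ):
  - b is a terminal: add 'b' and stop
From X → a B:
  - a is a terminal: add 'a' and stop
From X → , b X:
  - ',' is a terminal: add ',' and stop
From X → ε:
  - ε-production, so ε ∈ FIRST(X)
From X → ) a:
  - ')' is a terminal: add ')' and stop

Collecting: FIRST(X) = { ')', ',', 'a', 'b', ε }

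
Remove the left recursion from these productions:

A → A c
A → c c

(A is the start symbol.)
A → c c A'
A' → c A'
A' → ε

A is directly left-recursive. The standard transformation for
  A → A α₁ | ... | A α_m | β₁ | ... | β_n
is
  A  → β₁ A' | ... | β_n A'
  A' → α₁ A' | ... | α_m A' | ε

A → c c becomes A → c c A'
A → A c becomes A' → c A'
Add A' → ε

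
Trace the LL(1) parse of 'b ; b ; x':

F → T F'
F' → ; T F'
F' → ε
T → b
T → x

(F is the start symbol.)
LL(1) parsing maintains a stack (initially the start symbol over $) and the input. At each step: if the stack top is a terminal, match it against the current input token; if it is a non-terminal N, replace it with the RHS of M[N, lookahead] (the unique production whose predict set contains the lookahead).

Stack is shown with the top on the left.

Stack     Input        Action
-----------------------------
F $       b ; b ; x $  output F → T F'
T F' $    b ; b ; x $  output T → b
b F' $    b ; b ; x $  match 'b'
F' $      ; b ; x $    output F' → ; T F'
; T F' $  ; b ; x $    match ';'
T F' $    b ; x $      output T → b
b F' $    b ; x $      match 'b'
F' $      ; x $        output F' → ; T F'
; T F' $  ; x $        match ';'
T F' $    x $          output T → x
x F' $    x $          match 'x'
F' $      $            output F' → ε
$         $            accept

The string is accepted.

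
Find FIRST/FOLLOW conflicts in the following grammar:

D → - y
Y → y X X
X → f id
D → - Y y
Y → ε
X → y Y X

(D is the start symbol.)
A FIRST/FOLLOW conflict occurs when a non-terminal N has a nullable alternative N → β (β ⇒* ε) and another alternative N → α with FIRST(α) ∩ FOLLOW(N) ≠ ∅: on such a lookahead the parser cannot decide between expanding α and letting N vanish via β.

Nullable non-terminals: Y.

Y: nullable alternative(s) Y → ε; FOLLOW(Y) = { 'f', 'y' }
  Y → y X X: FIRST \ {ε} = { 'y' } — overlaps FOLLOW(Y) on { 'y' }: CONFLICT
  Y → ε: FIRST \ {ε} = { } — this is the only nullable alternative, skip

D, X have no nullable alternative, so no FIRST/FOLLOW check is needed there.

So the grammar has 1 FIRST/FOLLOW conflict (marked CONFLICT above).

Answer: Yes. Y → y X X with FOLLOW(Y) on { 'y' }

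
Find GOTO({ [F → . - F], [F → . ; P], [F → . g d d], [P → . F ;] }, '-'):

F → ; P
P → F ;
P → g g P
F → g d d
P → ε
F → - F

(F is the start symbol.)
{ [F → - . F], [F → . - F], [F → . ; P], [F → . g d d] }

GOTO(I, '-') = CLOSURE({ [A → αX.β] : [A → α.Xβ] ∈ I, X = '-' })

Items with dot before '-', with the dot advanced:
  [F → . - F] → [F → - . F]
Closure of the advanced items:
  [F → - . F] has the dot before F: add [F → . ; P], [F → . g d d], [F → . - F]

GOTO = { [F → - . F], [F → . - F], [F → . ; P], [F → . g d d] }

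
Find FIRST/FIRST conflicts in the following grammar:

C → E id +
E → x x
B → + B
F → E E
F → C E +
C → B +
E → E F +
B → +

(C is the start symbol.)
Yes. E → x x / E → E F '+' on { 'x' }; B → '+' B / B → '+' on { '+' }; F → E E / F → C E '+' on { 'x' }

FIRST sets of the non-terminals at (or reachable through a nullable prefix from) the front of some alternative:
  FIRST(E) = { 'x' }
  FIRST(B) = { '+' }
  FIRST(C) = { '+', 'x' }

Productions for C:
  C → E id +: FIRST = { 'x' }
  C → B +: FIRST = { '+' }
Productions for E:
  E → x x: FIRST = { 'x' }
  E → E F +: FIRST = { 'x' }
Productions for B:
  B → + B: FIRST = { '+' }
  B → +: FIRST = { '+' }
Productions for F:
  F → E E: FIRST = { 'x' }
  F → C E +: FIRST = { '+', 'x' }

Conflict for E: E → x x and E → E F +
  Overlap: { 'x' }
Conflict for B: B → + B and B → +
  Overlap: { '+' }
Conflict for F: F → E E and F → C E +
  Overlap: { 'x' }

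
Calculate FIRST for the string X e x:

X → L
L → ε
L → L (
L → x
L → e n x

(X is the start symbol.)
FIRST sets of the non-terminals involved (from the grammar, by fixed-point iteration):
  FIRST(X) = { '(', 'e', 'x', ε }

To compute FIRST(X e x), process the symbols left to right:
Symbol X is a non-terminal. Add FIRST(X) \ {ε} = { '(', 'e', 'x' }
X is nullable (ε ∈ FIRST(X)), continue to the next symbol.
Symbol e is a terminal. Add 'e' and stop.
FIRST(X e x) = { '(', 'e', 'x' }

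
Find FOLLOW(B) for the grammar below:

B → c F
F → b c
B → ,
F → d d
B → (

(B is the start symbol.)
To compute FOLLOW(B), find every occurrence of B on a right-hand side N → α B β: add FIRST(β) \ {ε}, and if β is empty or nullable also add FOLLOW(N). Iterate to a fixed point.

B is the start symbol, so $ ∈ FOLLOW(B).
B does not occur on any right-hand side.

Taking the union: FOLLOW(B) = { $ }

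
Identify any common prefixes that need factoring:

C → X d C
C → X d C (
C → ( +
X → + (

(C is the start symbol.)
Yes, C has productions with common prefix 'X d C'

Left-factoring is needed when two productions for the same non-terminal
share a common prefix on the right-hand side.

Productions for C:
  C → X d C
  C → X d C (
  C → ( +

Found common prefix 'X d C' in productions for C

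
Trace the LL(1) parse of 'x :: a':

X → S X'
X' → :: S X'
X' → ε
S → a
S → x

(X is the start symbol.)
Stack is shown with the top on the left.

Stack      Input     Action
---------------------------
X $        x :: a $  output X → S X'
S X' $     x :: a $  output S → x
x X' $     x :: a $  match 'x'
X' $       :: a $    output X' → :: S X'
:: S X' $  :: a $    match '::'
S X' $     a $       output S → a
a X' $     a $       match 'a'
X' $       $         output X' → ε
$          $         accept

The string is accepted.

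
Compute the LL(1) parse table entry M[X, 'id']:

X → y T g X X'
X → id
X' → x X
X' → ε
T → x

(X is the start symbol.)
X → id

To find M[X, 'id'], we find productions for X where 'id' is in the predict set (PREDICT(N → α) = (FIRST(α) \ {ε}) ∪ (FOLLOW(N) if α ⇒* ε)).

X → y T g X X': PREDICT = { 'y' }
X → id: PREDICT = { 'id' }
  'id' is in predict set, so this production goes in M[X, 'id']

M[X, 'id'] = X → id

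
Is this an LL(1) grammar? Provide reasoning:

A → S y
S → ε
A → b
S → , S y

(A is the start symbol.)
Yes, the grammar is LL(1).

Relevant sets:
  FIRST(S) = { ',', ε }
  FOLLOW(S) = { 'y' }

For A:
  PREDICT(A → S y) = { ',', 'y' }
  PREDICT(A → b) = { 'b' }
For S:
  PREDICT(S → ε) = { 'y' }
  PREDICT(S → ',' S y) = { ',' }

All predict sets are disjoint. The grammar IS LL(1).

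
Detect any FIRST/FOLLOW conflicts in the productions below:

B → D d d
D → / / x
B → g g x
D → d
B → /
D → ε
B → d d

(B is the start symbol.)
Nullable non-terminals: D.

D: nullable alternative(s) D → ε; FOLLOW(D) = { 'd' }
  D → / / x: FIRST \ {ε} = { '/' } — disjoint from FOLLOW(D)
  D → d: FIRST \ {ε} = { 'd' } — overlaps FOLLOW(D) on { 'd' }: CONFLICT
  D → ε: FIRST \ {ε} = { } — this is the only nullable alternative, skip

B has no nullable alternative, so no FIRST/FOLLOW check is needed there.

So the grammar has 1 FIRST/FOLLOW conflict (marked CONFLICT above).

Answer: Yes. D → d with FOLLOW(D) on { 'd' }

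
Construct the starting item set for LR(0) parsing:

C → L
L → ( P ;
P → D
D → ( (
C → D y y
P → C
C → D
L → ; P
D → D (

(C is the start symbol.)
First, augment the grammar with C' → C
I₀ = CLOSURE({ [C' → . C] }):
  [C' → . C] has the dot before C: add [C → . L], [C → . D y y], [C → . D]
  [C → . L] has the dot before L: add [L → . ( P ;], [L → . ; P]
  [C → . D y y] has the dot before D: add [D → . ( (], [D → . D (]
No further items can be added.

I₀ = { [C → . D y y], [C → . D], [C → . L], [C' → . C], [D → . ( (], [D → . D (], [L → . ( P ;], [L → . ; P] }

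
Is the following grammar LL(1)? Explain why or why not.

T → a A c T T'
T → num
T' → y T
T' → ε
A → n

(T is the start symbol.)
No. Predict set conflict for T': { 'y' }

A grammar is LL(1) if for each non-terminal N with multiple productions, the predict sets of those productions are pairwise disjoint, where PREDICT(N → α) = (FIRST(α) \ {ε}) ∪ (FOLLOW(N) if α ⇒* ε).

Relevant sets:
  FOLLOW(T') = { $, 'y' }

For T:
  PREDICT(T → a A c T T') = { 'a' }
  PREDICT(T → num) = { 'num' }
For T':
  PREDICT(T' → y T) = { 'y' }
  PREDICT(T' → ε) = { $, 'y' }
A has a single production, so nothing to check there.

Conflict found: Predict set conflict for T': { 'y' }
The grammar is NOT LL(1).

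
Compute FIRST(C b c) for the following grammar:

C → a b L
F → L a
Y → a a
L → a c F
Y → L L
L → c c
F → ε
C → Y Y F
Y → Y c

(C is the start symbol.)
{ 'a', 'c' }

FIRST sets of the non-terminals involved (from the grammar, by fixed-point iteration):
  FIRST(C) = { 'a', 'c' }

To compute FIRST(C b c), process the symbols left to right:
Symbol C is a non-terminal. Add FIRST(C) \ {ε} = { 'a', 'c' }
C is not nullable (ε ∉ FIRST(C)), so stop here.
FIRST(C b c) = { 'a', 'c' }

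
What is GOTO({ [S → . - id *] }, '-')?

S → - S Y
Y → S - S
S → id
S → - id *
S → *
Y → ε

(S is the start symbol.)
GOTO(I, '-') = CLOSURE({ [A → αX.β] : [A → α.Xβ] ∈ I, X = '-' })

Items with dot before '-', with the dot advanced:
  [S → . - id *] → [S → - . id *]
Closure adds nothing (no advanced item has the dot before a non-terminal).

GOTO = { [S → - . id *] }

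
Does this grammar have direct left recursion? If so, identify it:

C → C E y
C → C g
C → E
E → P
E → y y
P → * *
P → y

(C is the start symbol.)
C → C E y: LEFT RECURSIVE (starts with C)
C → C g: LEFT RECURSIVE (starts with C)
C → E: starts with E
E → P: starts with P
E → y y: starts with y
P → * *: starts with '*'
P → y: starts with y

The grammar has direct left recursion on: C.

Answer: Yes, C is left-recursive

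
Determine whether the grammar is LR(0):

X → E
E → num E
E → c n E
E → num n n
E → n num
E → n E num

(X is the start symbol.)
A grammar is LR(0) if no state in the canonical LR(0) collection has:
  - both a shift item (dot before a terminal) and a complete item (shift-reduce conflict), or
  - two or more complete items (reduce-reduce conflict; the accept item [X' → X .] counts as a complete item here).

Augment with X' → X and build the canonical LR(0) collection (I0 = CLOSURE({[X' → . X]}), then GOTO on every symbol after a dot until no new states appear). It has 14 states:
  I0: { [E → . c n E], [E → . n E num], [E → . n num], [E → . num E], [E → . num n n], [X → . E], [X' → . X] }  — shift
  I1: { [X → E .] }  — reduce
  I2: { [X' → X .] }  — accept
  I3: { [E → c . n E] }  — shift
  I4: { [E → . c n E], [E → . n E num], [E → . n num], [E → . num E], [E → . num n n], [E → n . E num], [E → n . num] }  — shift
  I5: { [E → . c n E], [E → . n E num], [E → . n num], [E → . num E], [E → . num n n], [E → num . E], [E → num . n n] }  — shift
  I6: { [E → num E .] }  — reduce
  I7: { [E → . c n E], [E → . n E num], [E → . n num], [E → . num E], [E → . num n n], [E → n . E num], [E → n . num], [E → num n . n] }  — shift
  I8: { [E → n E . num] }  — shift
  I9: { [E → . c n E], [E → . n E num], [E → . n num], [E → . num E], [E → . num n n], [E → n . E num], [E → n . num], [E → num n n .] }  — shift, reduce
  I10: { [E → . c n E], [E → . n E num], [E → . n num], [E → . num E], [E → . num n n], [E → n num .], [E → num . E], [E → num . n n] }  — shift, reduce
  I11: { [E → n E num .] }  — reduce
  I12: { [E → . c n E], [E → . n E num], [E → . n num], [E → . num E], [E → . num n n], [E → c n . E] }  — shift
  I13: { [E → c n E .] }  — reduce

Conflict in state I9:
  Shift-reduce conflict between [E → num n n .] and [E → . c n E]
So the grammar is NOT LR(0).

Answer: No. Shift-reduce conflict between [E → num n n .] and [E → . c n E]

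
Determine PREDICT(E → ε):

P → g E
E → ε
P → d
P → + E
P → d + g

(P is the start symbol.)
PREDICT(E → ε) = (FIRST(RHS) \ {ε}) ∪ (FOLLOW(E) if ε ∈ FIRST(RHS), i.e. RHS ⇒* ε)
The right-hand side is ε (FIRST(ε) = { ε }), so the predict set is FOLLOW(E) = { $ }
PREDICT(E → ε) = { $ }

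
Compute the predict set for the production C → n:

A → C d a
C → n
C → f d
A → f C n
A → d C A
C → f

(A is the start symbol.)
PREDICT(C → n) = (FIRST(RHS) \ {ε}) ∪ (FOLLOW(C) if ε ∈ FIRST(RHS), i.e. RHS ⇒* ε)
FIRST(n) = { 'n' }
ε ∉ FIRST(n), so FOLLOW(C) is not added.
PREDICT(C → n) = { 'n' }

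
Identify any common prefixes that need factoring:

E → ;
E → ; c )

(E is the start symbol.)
Yes, E has productions with common prefix ';'

Left-factoring is needed when two productions for the same non-terminal
share a common prefix on the right-hand side.

Productions for E:
  E → ;
  E → ; c )

Found common prefix ';' in productions for E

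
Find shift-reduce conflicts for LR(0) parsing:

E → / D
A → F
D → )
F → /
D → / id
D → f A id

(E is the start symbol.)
Augment with E' → E and build the canonical LR(0) collection (I0 = CLOSURE({[E' → . E]}), then GOTO on every symbol after a dot until no new states appear). It has 12 states:
  I0: { [E → . / D], [E' → . E] }  — shift
  I1: { [D → . )], [D → . / id], [D → . f A id], [E → / . D] }  — shift
  I2: { [E' → E .] }  — accept
  I3: { [D → ) .] }  — reduce
  I4: { [D → / . id] }  — shift
  I5: { [E → / D .] }  — reduce
  I6: { [A → . F], [D → f . A id], [F → . /] }  — shift
  I7: { [F → / .] }  — reduce
  I8: { [D → f A . id] }  — shift
  I9: { [A → F .] }  — reduce
  I10: { [D → f A id .] }  — reduce
  I11: { [D → / id .] }  — reduce

No state contains both a complete item and a shift item.

Answer: No shift-reduce conflicts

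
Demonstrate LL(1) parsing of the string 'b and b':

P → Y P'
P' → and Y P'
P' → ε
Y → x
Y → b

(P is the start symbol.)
LL(1) parsing maintains a stack (initially the start symbol over $) and the input. At each step: if the stack top is a terminal, match it against the current input token; if it is a non-terminal N, replace it with the RHS of M[N, lookahead] (the unique production whose predict set contains the lookahead).

Stack is shown with the top on the left.

Stack       Input      Action
-----------------------------
P $         b and b $  output P → Y P'
Y P' $      b and b $  output Y → b
b P' $      b and b $  match 'b'
P' $        and b $    output P' → and Y P'
and Y P' $  and b $    match 'and'
Y P' $      b $        output Y → b
b P' $      b $        match 'b'
P' $        $          output P' → ε
$           $          accept

The string is accepted.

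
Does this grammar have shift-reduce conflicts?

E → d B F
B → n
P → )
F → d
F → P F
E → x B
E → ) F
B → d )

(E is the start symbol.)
A shift-reduce conflict occurs when an LR(0) state has both:
  - a complete (reduce) item [A → α .] (dot at the end), and
  - a shift item [B → β . c γ] (dot before a terminal).

Augment with E' → E and build the canonical LR(0) collection (I0 = CLOSURE({[E' → . E]}), then GOTO on every symbol after a dot until no new states appear). It has 16 states:
  I0: { [E → . ) F], [E → . d B F], [E → . x B], [E' → . E] }  — shift
  I1: { [E → ) . F], [F → . P F], [F → . d], [P → . )] }  — shift
  I2: { [E' → E .] }  — accept
  I3: { [B → . d )], [B → . n], [E → d . B F] }  — shift
  I4: { [B → . d )], [B → . n], [E → x . B] }  — shift
  I5: { [E → x B .] }  — reduce
  I6: { [B → d . )] }  — shift
  I7: { [B → n .] }  — reduce
  I8: { [B → d ) .] }  — reduce
  I9: { [E → d B . F], [F → . P F], [F → . d], [P → . )] }  — shift
  I10: { [P → ) .] }  — reduce
  I11: { [E → d B F .] }  — reduce
  I12: { [F → . P F], [F → . d], [F → P . F], [P → . )] }  — shift
  I13: { [F → d .] }  — reduce
  I14: { [F → P F .] }  — reduce
  I15: { [E → ) F .] }  — reduce

No state contains both a complete item and a shift item.

Answer: No shift-reduce conflicts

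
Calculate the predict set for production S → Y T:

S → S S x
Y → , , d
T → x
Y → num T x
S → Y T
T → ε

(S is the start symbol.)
{ ',', 'num' }

PREDICT(S → Y T) = (FIRST(RHS) \ {ε}) ∪ (FOLLOW(S) if ε ∈ FIRST(RHS), i.e. RHS ⇒* ε)
FIRST(Y) = { ',', 'num' }
FIRST(Y T) = { ',', 'num' }
ε ∉ FIRST(Y T), so FOLLOW(S) is not added.
PREDICT(S → Y T) = { ',', 'num' }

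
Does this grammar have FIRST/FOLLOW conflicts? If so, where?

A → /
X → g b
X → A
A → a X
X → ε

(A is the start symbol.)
Nullable non-terminals: X.
FIRST sets used below: FIRST(A) = { '/', 'a' }

X: nullable alternative(s) X → ε; FOLLOW(X) = { $ }
  X → g b: FIRST \ {ε} = { 'g' } — disjoint from FOLLOW(X)
  X → A: FIRST \ {ε} = { '/', 'a' } — disjoint from FOLLOW(X)
  X → ε: FIRST \ {ε} = { } — this is the only nullable alternative, skip

A has no nullable alternative, so no FIRST/FOLLOW check is needed there.

No FIRST/FOLLOW conflicts found.

Answer: No FIRST/FOLLOW conflicts.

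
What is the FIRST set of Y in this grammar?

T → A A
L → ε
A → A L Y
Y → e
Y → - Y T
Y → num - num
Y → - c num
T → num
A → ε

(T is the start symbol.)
{ '-', 'e', 'num' }

From Y → e:
  - e is a terminal: add 'e' and stop
From Y → - Y T:
  - '-' is a terminal: add '-' and stop
From Y → num - num:
  - num is a terminal: add 'num' and stop
From Y → - c num:
  - '-' is a terminal: add '-' and stop

Collecting: FIRST(Y) = { '-', 'e', 'num' }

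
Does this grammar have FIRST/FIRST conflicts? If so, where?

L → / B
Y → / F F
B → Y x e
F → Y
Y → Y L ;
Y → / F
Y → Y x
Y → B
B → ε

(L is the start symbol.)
Yes. Y → '/' F F / Y → Y L ';' on { '/' }; Y → '/' F F / Y → '/' F on { '/' }; Y → '/' F F / Y → Y x on { '/' }; Y → '/' F F / Y → B on { '/' }; Y → Y L ';' / Y → '/' F on { '/' }; Y → Y L ';' / Y → Y x on { '/', 'x' }; Y → Y L ';' / Y → B on { '/', 'x' }; Y → '/' F / Y → Y x on { '/' }; Y → '/' F / Y → B on { '/' }; Y → Y x / Y → B on { '/', 'x' }

FIRST sets of the non-terminals at (or reachable through a nullable prefix from) the front of some alternative:
  FIRST(Y) = { '/', 'x', ε }
  FIRST(L) = { '/' }
  FIRST(B) = { '/', 'x', ε }

Productions for Y:
  Y → / F F: FIRST = { '/' }
  Y → Y L ;: FIRST = { '/', 'x' }
  Y → / F: FIRST = { '/' }
  Y → Y x: FIRST = { '/', 'x' }
  Y → B: FIRST = { '/', 'x', ε }
Productions for B:
  B → Y x e: FIRST = { '/', 'x' }
  B → ε: FIRST = { ε }
L, F have only one production, so no FIRST/FIRST conflict is possible there.

Conflict for Y: Y → / F F and Y → Y L ;
  Overlap: { '/' }
Conflict for Y: Y → / F F and Y → / F
  Overlap: { '/' }
Conflict for Y: Y → / F F and Y → Y x
  Overlap: { '/' }
Conflict for Y: Y → / F F and Y → B
  Overlap: { '/' }
Conflict for Y: Y → Y L ; and Y → / F
  Overlap: { '/' }
Conflict for Y: Y → Y L ; and Y → Y x
  Overlap: { '/', 'x' }
Conflict for Y: Y → Y L ; and Y → B
  Overlap: { '/', 'x' }
Conflict for Y: Y → / F and Y → Y x
  Overlap: { '/' }
Conflict for Y: Y → / F and Y → B
  Overlap: { '/' }
Conflict for Y: Y → Y x and Y → B
  Overlap: { '/', 'x' }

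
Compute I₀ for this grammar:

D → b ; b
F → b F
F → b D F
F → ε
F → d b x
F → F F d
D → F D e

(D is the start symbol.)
First, augment the grammar with D' → D
I₀ = CLOSURE({ [D' → . D] }):
  [D' → . D] has the dot before D: add [D → . b ; b], [D → . F D e]
  [D → . F D e] has the dot before F: add [F → . b F], [F → . b D F], [F → .], [F → . d b x], [F → . F F d]
No further items can be added.

I₀ = { [D → . F D e], [D → . b ; b], [D' → . D], [F → . F F d], [F → . b D F], [F → . b F], [F → . d b x], [F → .] }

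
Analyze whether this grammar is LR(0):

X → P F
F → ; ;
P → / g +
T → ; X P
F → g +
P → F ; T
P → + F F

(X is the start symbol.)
A grammar is LR(0) if no state in the canonical LR(0) collection has:
  - both a shift item (dot before a terminal) and a complete item (shift-reduce conflict), or
  - two or more complete items (reduce-reduce conflict; the accept item [X' → X .] counts as a complete item here).

Augment with X' → X and build the canonical LR(0) collection (I0 = CLOSURE({[X' → . X]}), then GOTO on every symbol after a dot until no new states appear). It has 20 states:
  I0: { [F → . ; ;], [F → . g +], [P → . + F F], [P → . / g +], [P → . F ; T], [X → . P F], [X' → . X] }  — shift
  I1: { [F → . ; ;], [F → . g +], [P → + . F F] }  — shift
  I2: { [P → / . g +] }  — shift
  I3: { [F → ; . ;] }  — shift
  I4: { [P → F . ; T] }  — shift
  I5: { [F → . ; ;], [F → . g +], [X → P . F] }  — shift
  I6: { [X' → X .] }  — accept
  I7: { [F → g . +] }  — shift
  I8: { [F → g + .] }  — reduce
  I9: { [X → P F .] }  — reduce
  I10: { [P → F ; . T], [T → . ; X P] }  — shift
  I11: { [F → . ; ;], [F → . g +], [P → . + F F], [P → . / g +], [P → . F ; T], [T → ; . X P], [X → . P F] }  — shift
  I12: { [P → F ; T .] }  — reduce
  I13: { [F → . ; ;], [F → . g +], [P → . + F F], [P → . / g +], [P → . F ; T], [T → ; X . P] }  — shift
  I14: { [T → ; X P .] }  — reduce
  I15: { [F → ; ; .] }  — reduce
  I16: { [P → / g . +] }  — shift
  I17: { [P → / g + .] }  — reduce
  I18: { [F → . ; ;], [F → . g +], [P → + F . F] }  — shift
  I19: { [P → + F F .] }  — reduce

Every state is either a pure shift/goto state or contains exactly one complete item and nothing to shift — no conflicts. The grammar is LR(0).

Answer: Yes, the grammar is LR(0)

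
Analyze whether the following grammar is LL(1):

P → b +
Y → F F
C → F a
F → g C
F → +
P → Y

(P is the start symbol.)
Relevant sets:
  FIRST(Y) = { '+', 'g' }

For P:
  PREDICT(P → b '+') = { 'b' }
  PREDICT(P → Y) = { '+', 'g' }
For F:
  PREDICT(F → g C) = { 'g' }
  PREDICT(F → '+') = { '+' }
Y, C have a single production, so nothing to check there.

All predict sets are disjoint. The grammar IS LL(1).

Answer: Yes, the grammar is LL(1).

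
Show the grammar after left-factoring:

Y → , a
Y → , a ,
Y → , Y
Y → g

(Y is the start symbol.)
Y → , Y'
Y' → a Y''
Y'' → ε
Y'' → ,
Y' → Y
Y → g

Left-factoring transforms A → αβ₁ | αβ₂ into A → αA' and A' → β₁ | β₂
(α is the longest common prefix among the alternatives). Repeat until
no nonterminal has two alternatives with a common prefix.

Round 1: Y has alternatives sharing prefix ','. Introduce Y': Y → , Y'
  Add: Y' → a
  Add: Y' → a ,
  Add: Y' → Y

Round 2: Y' has alternatives sharing prefix 'a'. Introduce Y'': Y' → a Y''
  Add: Y'' → ε
  Add: Y'' → ,

No remaining common prefixes — done.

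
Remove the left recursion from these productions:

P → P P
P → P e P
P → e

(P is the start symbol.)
P → e P'
P' → P P'
P' → e P P'
P' → ε

P is directly left-recursive. The standard transformation for
  A → A α₁ | ... | A α_m | β₁ | ... | β_n
is
  A  → β₁ A' | ... | β_n A'
  A' → α₁ A' | ... | α_m A' | ε

P → e becomes P → e P'
P → P P becomes P' → P P'
P → P e P becomes P' → e P P'
Add P' → ε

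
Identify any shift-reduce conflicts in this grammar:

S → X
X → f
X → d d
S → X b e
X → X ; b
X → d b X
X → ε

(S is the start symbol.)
A shift-reduce conflict occurs when an LR(0) state has both:
  - a complete (reduce) item [A → α .] (dot at the end), and
  - a shift item [B → β . c γ] (dot before a terminal).

Augment with S' → S and build the canonical LR(0) collection (I0 = CLOSURE({[S' → . S]}), then GOTO on every symbol after a dot until no new states appear). It has 12 states:
  I0: { [S → . X b e], [S → . X], [S' → . S], [X → . X ; b], [X → . d b X], [X → . d d], [X → . f], [X → .] }  — shift, reduce
  I1: { [S' → S .] }  — accept
  I2: { [S → X . b e], [S → X .], [X → X . ; b] }  — shift, reduce
  I3: { [X → d . b X], [X → d . d] }  — shift
  I4: { [X → f .] }  — reduce
  I5: { [X → . X ; b], [X → . d b X], [X → . d d], [X → . f], [X → .], [X → d b . X] }  — shift, reduce
  I6: { [X → d d .] }  — reduce
  I7: { [X → X . ; b], [X → d b X .] }  — shift, reduce
  I8: { [X → X ; . b] }  — shift
  I9: { [X → X ; b .] }  — reduce
  I10: { [S → X b . e] }  — shift
  I11: { [S → X b e .] }  — reduce

I0 contains reduce item [X → .] and shift items [X → . d b X], [X → . d d], [X → . f] — shift-reduce conflict.
I2 contains reduce item [S → X .] and shift items [S → X . b e], [X → X . ; b] — shift-reduce conflict.
I5 contains reduce item [X → .] and shift items [X → . d b X], [X → . d d], [X → . f] — shift-reduce conflict.
I7 contains reduce item [X → d b X .] and shift item [X → X . ; b] — shift-reduce conflict.

Answer: Yes — I0: [X → .] vs [X → . d b X]; I2: [S → X .] vs [S → X . b e]; I5: [X → .] vs [X → . d b X]; I7: [X → d b X .] vs [X → X . ; b]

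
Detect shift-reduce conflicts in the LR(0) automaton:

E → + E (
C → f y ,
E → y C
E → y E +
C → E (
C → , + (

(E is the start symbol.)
No shift-reduce conflicts

Augment with E' → E and build the canonical LR(0) collection (I0 = CLOSURE({[E' → . E]}), then GOTO on every symbol after a dot until no new states appear). It has 16 states:
  I0: { [E → . + E (], [E → . y C], [E → . y E +], [E' → . E] }  — shift
  I1: { [E → + . E (], [E → . + E (], [E → . y C], [E → . y E +] }  — shift
  I2: { [E' → E .] }  — accept
  I3: { [C → . , + (], [C → . E (], [C → . f y ,], [E → . + E (], [E → . y C], [E → . y E +], [E → y . C], [E → y . E +] }  — shift
  I4: { [C → , . + (] }  — shift
  I5: { [E → y C .] }  — reduce
  I6: { [C → E . (], [E → y E . +] }  — shift
  I7: { [C → f . y ,] }  — shift
  I8: { [C → f y . ,] }  — shift
  I9: { [C → f y , .] }  — reduce
  I10: { [C → E ( .] }  — reduce
  I11: { [E → y E + .] }  — reduce
  I12: { [C → , + . (] }  — shift
  I13: { [C → , + ( .] }  — reduce
  I14: { [E → + E . (] }  — shift
  I15: { [E → + E ( .] }  — reduce

No state contains both a complete item and a shift item.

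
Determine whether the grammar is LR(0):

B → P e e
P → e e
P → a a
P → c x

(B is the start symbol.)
A grammar is LR(0) if no state in the canonical LR(0) collection has:
  - both a shift item (dot before a terminal) and a complete item (shift-reduce conflict), or
  - two or more complete items (reduce-reduce conflict; the accept item [B' → B .] counts as a complete item here).

Augment with B' → B and build the canonical LR(0) collection (I0 = CLOSURE({[B' → . B]}), then GOTO on every symbol after a dot until no new states appear). It has 11 states:
  I0: { [B → . P e e], [B' → . B], [P → . a a], [P → . c x], [P → . e e] }  — shift
  I1: { [B' → B .] }  — accept
  I2: { [B → P . e e] }  — shift
  I3: { [P → a . a] }  — shift
  I4: { [P → c . x] }  — shift
  I5: { [P → e . e] }  — shift
  I6: { [P → e e .] }  — reduce
  I7: { [P → c x .] }  — reduce
  I8: { [P → a a .] }  — reduce
  I9: { [B → P e . e] }  — shift
  I10: { [B → P e e .] }  — reduce

Every state is either a pure shift/goto state or contains exactly one complete item and nothing to shift — no conflicts. The grammar is LR(0).

Answer: Yes, the grammar is LR(0)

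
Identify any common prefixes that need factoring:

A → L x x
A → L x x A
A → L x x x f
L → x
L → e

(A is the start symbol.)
Left-factoring is needed when two productions for the same non-terminal
share a common prefix on the right-hand side.

Productions for A:
  A → L x x
  A → L x x A
  A → L x x x f
Productions for L:
  L → x
  L → e

Found common prefix 'L x x' in productions for A

Answer: Yes, A has productions with common prefix 'L x x'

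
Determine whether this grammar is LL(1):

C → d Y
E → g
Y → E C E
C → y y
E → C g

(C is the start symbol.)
Yes, the grammar is LL(1).

A grammar is LL(1) if for each non-terminal N with multiple productions, the predict sets of those productions are pairwise disjoint, where PREDICT(N → α) = (FIRST(α) \ {ε}) ∪ (FOLLOW(N) if α ⇒* ε).

Relevant sets:
  FIRST(C) = { 'd', 'y' }

For C:
  PREDICT(C → d Y) = { 'd' }
  PREDICT(C → y y) = { 'y' }
For E:
  PREDICT(E → g) = { 'g' }
  PREDICT(E → C g) = { 'd', 'y' }
Y has a single production, so nothing to check there.

All predict sets are disjoint. The grammar IS LL(1).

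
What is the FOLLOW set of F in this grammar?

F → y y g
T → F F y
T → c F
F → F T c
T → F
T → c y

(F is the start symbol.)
{ $, 'c', 'y' }

To compute FOLLOW(F), find every occurrence of F on a right-hand side N → α F β: add FIRST(β) \ {ε}, and if β is empty or nullable also add FOLLOW(N). Iterate to a fixed point.

F is the start symbol, so $ ∈ FOLLOW(F).
In T → F F y: F is followed by F y, add FIRST(F y) \ {ε} = { 'y' }
In T → F F y: F is followed by y, add FIRST(y) \ {ε} = { 'y' }
In T → c F: F is at the end, add FOLLOW(T)
In F → F T c: F is followed by T c, add FIRST(T c) \ {ε} = { 'c', 'y' }
In T → F: F is at the end, add FOLLOW(T)

The FOLLOW sets referred to above (computed the same way, to a fixed point):
  FOLLOW(T) = { 'c' }

Taking the union: FOLLOW(F) = { $, 'c', 'y' }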